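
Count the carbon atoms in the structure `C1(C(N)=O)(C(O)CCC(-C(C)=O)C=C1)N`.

The symbol for carbon appears 10 times in the SMILES.

10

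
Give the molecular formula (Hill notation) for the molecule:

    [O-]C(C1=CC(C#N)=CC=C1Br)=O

C8H3BrNO2-

Heavy atoms from the SMILES: 1 Br, 8 C, 1 N, 2 O.
Implicit hydrogens by atom environment:
  3 × C (aromatic): 1 H each → 3
  3 × C (aromatic): no H
  2 × C: no H
  1 × Br: no H
  1 × N: no H
  1 × O: no H
  1 × O (charge -1): no H
  Total hydrogens = 3.
Net charge -1.
Molecular formula: C8H3BrNO2-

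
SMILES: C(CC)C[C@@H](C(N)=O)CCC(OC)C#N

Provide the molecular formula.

Heavy atoms from the SMILES: 11 C, 2 N, 2 O.
Implicit hydrogens by atom environment:
  5 × C: 2 H each → 10
  2 × C: 3 H each → 6
  2 × C: 1 H each → 2
  2 × C: no H
  2 × O: no H
  1 × N: 2 H
  1 × N: no H
  Total hydrogens = 20.
Molecular formula: C11H20N2O2

C11H20N2O2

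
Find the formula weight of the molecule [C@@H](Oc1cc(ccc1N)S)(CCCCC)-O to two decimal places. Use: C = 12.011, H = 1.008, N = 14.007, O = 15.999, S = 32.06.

241.35

Molecular formula: C12H19NO2S.
M = 12×12.011 + 19×1.008 + 1×14.007 + 2×15.999 + 1×32.06 = 241.35 g/mol.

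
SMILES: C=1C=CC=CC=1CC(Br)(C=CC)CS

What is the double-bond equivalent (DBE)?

Molecular formula from the SMILES: C12H15BrS.
DoU = (2C + 2 + N − H − X)/2 = (2·12 + 2 + 0 − 15 − 1)/2 = 10/2 = 5.
(Structurally: 1 ring(s) + 4 π bond(s) = 5.)

5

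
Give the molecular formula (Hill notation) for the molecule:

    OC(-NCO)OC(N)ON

C3H11N3O4

Heavy atoms from the SMILES: 3 C, 3 N, 4 O.
Implicit hydrogens by atom environment:
  2 × C: 1 H each → 2
  2 × N: 2 H each → 4
  2 × O: 1 H each → 2
  2 × O: no H
  1 × C: 2 H
  1 × N: 1 H
  Total hydrogens = 11.
Molecular formula: C3H11N3O4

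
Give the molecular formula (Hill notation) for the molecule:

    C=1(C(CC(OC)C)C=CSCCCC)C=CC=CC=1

Heavy atoms from the SMILES: 17 C, 1 O, 1 S.
Implicit hydrogens by atom environment:
  5 × C (aromatic): 1 H each → 5
  4 × C: 2 H each → 8
  4 × C: 1 H each → 4
  3 × C: 3 H each → 9
  1 × C (aromatic): no H
  1 × O: no H
  1 × S: no H
  Total hydrogens = 26.
Molecular formula: C17H26OS

C17H26OS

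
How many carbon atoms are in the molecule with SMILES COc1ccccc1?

7

The symbol for carbon appears 7 times in the SMILES. Lowercase c denotes aromatic carbon and counts toward C.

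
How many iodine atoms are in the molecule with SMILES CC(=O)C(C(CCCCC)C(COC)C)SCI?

1

The symbol for iodine appears 1 time in the SMILES.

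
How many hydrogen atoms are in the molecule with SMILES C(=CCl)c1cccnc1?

6

Hydrogens are implicit in SMILES; fill each atom to its normal valence:
  4 × C (aromatic): 1 H each → 4
  2 × C: 1 H each → 2
  1 × C (aromatic): no H
  1 × Cl: no H
  1 × N (aromatic): no H
  Total hydrogens = 6.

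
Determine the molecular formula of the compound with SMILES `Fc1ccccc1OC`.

C7H7FO

Heavy atoms from the SMILES: 7 C, 1 F, 1 O.
Implicit hydrogens by atom environment:
  4 × C (aromatic): 1 H each → 4
  2 × C (aromatic): no H
  1 × C: 3 H
  1 × F: no H
  1 × O: no H
  Total hydrogens = 7.
Molecular formula: C7H7FO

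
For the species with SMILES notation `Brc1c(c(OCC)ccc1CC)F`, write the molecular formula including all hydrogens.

C10H12BrFO

Heavy atoms from the SMILES: 1 Br, 10 C, 1 F, 1 O.
Implicit hydrogens by atom environment:
  4 × C (aromatic): no H
  2 × C: 3 H each → 6
  2 × C: 2 H each → 4
  2 × C (aromatic): 1 H each → 2
  1 × Br: no H
  1 × F: no H
  1 × O: no H
  Total hydrogens = 12.
Molecular formula: C10H12BrFO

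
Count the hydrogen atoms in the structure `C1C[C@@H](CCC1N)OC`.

15

Hydrogens are implicit in SMILES; fill each atom to its normal valence:
  4 × C: 2 H each → 8
  2 × C: 1 H each → 2
  1 × C: 3 H
  1 × N: 2 H
  1 × O: no H
  Total hydrogens = 15.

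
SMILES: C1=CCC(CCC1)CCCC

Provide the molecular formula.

C11H20

Heavy atoms from the SMILES: 11 C.
Implicit hydrogens by atom environment:
  7 × C: 2 H each → 14
  3 × C: 1 H each → 3
  1 × C: 3 H
  Total hydrogens = 20.
Molecular formula: C11H20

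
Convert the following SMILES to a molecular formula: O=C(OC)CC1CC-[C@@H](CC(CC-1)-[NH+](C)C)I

Heavy atoms from the SMILES: 13 C, 1 I, 1 N, 2 O.
Implicit hydrogens by atom environment:
  6 × C: 2 H each → 12
  3 × C: 3 H each → 9
  3 × C: 1 H each → 3
  2 × O: no H
  1 × C: no H
  1 × I: no H
  1 × N (charge +1): 1 H
  Total hydrogens = 25.
Net charge +1.
Molecular formula: C13H25INO2+

C13H25INO2+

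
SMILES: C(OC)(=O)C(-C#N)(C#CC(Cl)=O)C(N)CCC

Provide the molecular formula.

C11H13ClN2O3

Heavy atoms from the SMILES: 11 C, 1 Cl, 2 N, 3 O.
Implicit hydrogens by atom environment:
  6 × C: no H
  3 × O: no H
  2 × C: 3 H each → 6
  2 × C: 2 H each → 4
  1 × C: 1 H
  1 × Cl: no H
  1 × N: 2 H
  1 × N: no H
  Total hydrogens = 13.
Molecular formula: C11H13ClN2O3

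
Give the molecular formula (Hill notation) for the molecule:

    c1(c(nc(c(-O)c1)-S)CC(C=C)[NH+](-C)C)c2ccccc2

C17H21N2OS+

Heavy atoms from the SMILES: 17 C, 2 N, 1 O, 1 S.
Implicit hydrogens by atom environment:
  6 × C (aromatic): 1 H each → 6
  5 × C (aromatic): no H
  2 × C: 3 H each → 6
  2 × C: 2 H each → 4
  2 × C: 1 H each → 2
  1 × N (charge +1): 1 H
  1 × N (aromatic): no H
  1 × O: 1 H
  1 × S: 1 H
  Total hydrogens = 21.
Net charge +1.
Molecular formula: C17H21N2OS+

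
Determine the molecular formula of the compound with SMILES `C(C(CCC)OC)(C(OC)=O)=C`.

C9H16O3

Heavy atoms from the SMILES: 9 C, 3 O.
Implicit hydrogens by atom environment:
  3 × C: 3 H each → 9
  3 × C: 2 H each → 6
  3 × O: no H
  2 × C: no H
  1 × C: 1 H
  Total hydrogens = 16.
Molecular formula: C9H16O3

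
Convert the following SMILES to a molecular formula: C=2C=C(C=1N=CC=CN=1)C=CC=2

Heavy atoms from the SMILES: 10 C, 2 N.
Implicit hydrogens by atom environment:
  8 × C (aromatic): 1 H each → 8
  2 × C (aromatic): no H
  2 × N (aromatic): no H
  Total hydrogens = 8.
Molecular formula: C10H8N2

C10H8N2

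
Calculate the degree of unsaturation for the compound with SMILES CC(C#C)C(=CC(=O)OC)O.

Molecular formula from the SMILES: C8H10O3.
DoU = (2C + 2 + N − H − X)/2 = (2·8 + 2 + 0 − 10 − 0)/2 = 8/2 = 4.
(Structurally: 0 ring(s) + 4 π bond(s) = 4.)

4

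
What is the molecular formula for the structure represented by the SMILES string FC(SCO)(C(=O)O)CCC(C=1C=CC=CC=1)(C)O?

Heavy atoms from the SMILES: 13 C, 1 F, 4 O, 1 S.
Implicit hydrogens by atom environment:
  5 × C (aromatic): 1 H each → 5
  3 × C: 2 H each → 6
  3 × C: no H
  3 × O: 1 H each → 3
  1 × C: 3 H
  1 × C (aromatic): no H
  1 × F: no H
  1 × O: no H
  1 × S: no H
  Total hydrogens = 17.
Molecular formula: C13H17FO4S

C13H17FO4S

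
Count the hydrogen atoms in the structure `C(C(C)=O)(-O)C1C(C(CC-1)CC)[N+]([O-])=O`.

Hydrogens are implicit in SMILES; fill each atom to its normal valence:
  4 × C: 1 H each → 4
  3 × C: 2 H each → 6
  2 × C: 3 H each → 6
  2 × O: no H
  1 × C: no H
  1 × N (charge +1): no H
  1 × O: 1 H
  1 × O (charge -1): no H
  Total hydrogens = 17.

17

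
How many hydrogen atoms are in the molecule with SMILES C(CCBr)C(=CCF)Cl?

9

Hydrogens are implicit in SMILES; fill each atom to its normal valence:
  4 × C: 2 H each → 8
  1 × Br: no H
  1 × C: 1 H
  1 × C: no H
  1 × Cl: no H
  1 × F: no H
  Total hydrogens = 9.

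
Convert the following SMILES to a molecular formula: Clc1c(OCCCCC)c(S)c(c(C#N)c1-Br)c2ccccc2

C18H17BrClNOS

Heavy atoms from the SMILES: 1 Br, 18 C, 1 Cl, 1 N, 1 O, 1 S.
Implicit hydrogens by atom environment:
  7 × C (aromatic): no H
  5 × C (aromatic): 1 H each → 5
  4 × C: 2 H each → 8
  1 × Br: no H
  1 × C: 3 H
  1 × C: no H
  1 × Cl: no H
  1 × N: no H
  1 × O: no H
  1 × S: 1 H
  Total hydrogens = 17.
Molecular formula: C18H17BrClNOS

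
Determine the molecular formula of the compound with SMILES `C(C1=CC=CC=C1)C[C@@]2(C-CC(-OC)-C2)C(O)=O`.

Heavy atoms from the SMILES: 15 C, 3 O.
Implicit hydrogens by atom environment:
  5 × C: 2 H each → 10
  5 × C (aromatic): 1 H each → 5
  2 × C: no H
  2 × O: no H
  1 × C: 3 H
  1 × C: 1 H
  1 × C (aromatic): no H
  1 × O: 1 H
  Total hydrogens = 20.
Molecular formula: C15H20O3

C15H20O3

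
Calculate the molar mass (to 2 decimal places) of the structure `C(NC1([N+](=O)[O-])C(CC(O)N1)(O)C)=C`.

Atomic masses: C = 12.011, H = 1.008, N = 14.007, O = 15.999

Molecular formula: C7H13N3O4.
M = 7×12.011 + 13×1.008 + 3×14.007 + 4×15.999 = 203.20 g/mol.

203.20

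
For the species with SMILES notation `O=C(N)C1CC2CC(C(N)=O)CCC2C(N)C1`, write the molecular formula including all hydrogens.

C12H21N3O2

Heavy atoms from the SMILES: 12 C, 3 N, 2 O.
Implicit hydrogens by atom environment:
  5 × C: 2 H each → 10
  5 × C: 1 H each → 5
  3 × N: 2 H each → 6
  2 × C: no H
  2 × O: no H
  Total hydrogens = 21.
Molecular formula: C12H21N3O2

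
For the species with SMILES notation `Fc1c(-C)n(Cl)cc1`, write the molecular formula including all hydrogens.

Heavy atoms from the SMILES: 5 C, 1 Cl, 1 F, 1 N.
Implicit hydrogens by atom environment:
  2 × C (aromatic): 1 H each → 2
  2 × C (aromatic): no H
  1 × C: 3 H
  1 × Cl: no H
  1 × F: no H
  1 × N (aromatic): no H
  Total hydrogens = 5.
Molecular formula: C5H5ClFN

C5H5ClFN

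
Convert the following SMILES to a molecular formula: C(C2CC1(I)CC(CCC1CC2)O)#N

Heavy atoms from the SMILES: 11 C, 1 I, 1 N, 1 O.
Implicit hydrogens by atom environment:
  6 × C: 2 H each → 12
  3 × C: 1 H each → 3
  2 × C: no H
  1 × I: no H
  1 × N: no H
  1 × O: 1 H
  Total hydrogens = 16.
Molecular formula: C11H16INO

C11H16INO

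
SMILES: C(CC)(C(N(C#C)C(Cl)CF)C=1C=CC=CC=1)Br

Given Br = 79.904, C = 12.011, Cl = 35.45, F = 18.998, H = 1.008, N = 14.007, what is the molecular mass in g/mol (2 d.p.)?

332.64

Molecular formula: C14H16BrClFN.
M = 1×79.904 + 14×12.011 + 1×35.45 + 1×18.998 + 16×1.008 + 1×14.007 = 332.64 g/mol.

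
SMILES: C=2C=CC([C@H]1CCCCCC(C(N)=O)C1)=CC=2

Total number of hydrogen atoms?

21

Hydrogens are implicit in SMILES; fill each atom to its normal valence:
  6 × C: 2 H each → 12
  5 × C (aromatic): 1 H each → 5
  2 × C: 1 H each → 2
  1 × C: no H
  1 × C (aromatic): no H
  1 × N: 2 H
  1 × O: no H
  Total hydrogens = 21.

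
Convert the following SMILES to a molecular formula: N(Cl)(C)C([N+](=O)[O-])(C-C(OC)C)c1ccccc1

Heavy atoms from the SMILES: 12 C, 1 Cl, 2 N, 3 O.
Implicit hydrogens by atom environment:
  5 × C (aromatic): 1 H each → 5
  3 × C: 3 H each → 9
  2 × O: no H
  1 × C: 2 H
  1 × C: 1 H
  1 × C: no H
  1 × C (aromatic): no H
  1 × Cl: no H
  1 × N: no H
  1 × N (charge +1): no H
  1 × O (charge -1): no H
  Total hydrogens = 17.
Molecular formula: C12H17ClN2O3

C12H17ClN2O3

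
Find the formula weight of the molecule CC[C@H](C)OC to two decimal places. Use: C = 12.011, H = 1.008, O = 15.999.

Molecular formula: C5H12O.
M = 5×12.011 + 12×1.008 + 1×15.999 = 88.15 g/mol.

88.15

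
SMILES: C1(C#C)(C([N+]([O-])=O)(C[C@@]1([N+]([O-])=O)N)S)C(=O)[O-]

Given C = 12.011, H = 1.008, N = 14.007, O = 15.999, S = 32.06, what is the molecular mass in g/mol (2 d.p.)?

Molecular formula: C7H6N3O6S-.
M = 7×12.011 + 6×1.008 + 3×14.007 + 6×15.999 + 1×32.06 = 260.20 g/mol.

260.20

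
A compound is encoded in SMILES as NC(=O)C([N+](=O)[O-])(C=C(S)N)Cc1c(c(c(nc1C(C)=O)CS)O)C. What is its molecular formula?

Heavy atoms from the SMILES: 14 C, 4 N, 5 O, 2 S.
Implicit hydrogens by atom environment:
  5 × C (aromatic): no H
  4 × C: no H
  3 × O: no H
  2 × C: 3 H each → 6
  2 × C: 2 H each → 4
  2 × N: 2 H each → 4
  2 × S: 1 H each → 2
  1 × C: 1 H
  1 × N (aromatic): no H
  1 × N (charge +1): no H
  1 × O: 1 H
  1 × O (charge -1): no H
  Total hydrogens = 18.
Molecular formula: C14H18N4O5S2

C14H18N4O5S2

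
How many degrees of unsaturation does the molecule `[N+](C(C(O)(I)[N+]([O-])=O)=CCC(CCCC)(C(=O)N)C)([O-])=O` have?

Molecular formula from the SMILES: C11H18IN3O6.
DoU = (2C + 2 + N − H − X)/2 = (2·11 + 2 + 3 − 18 − 1)/2 = 8/2 = 4.
(Structurally: 0 ring(s) + 4 π bond(s) = 4.)

4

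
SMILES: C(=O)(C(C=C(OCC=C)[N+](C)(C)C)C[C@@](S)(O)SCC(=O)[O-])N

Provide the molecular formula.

C14H24N2O5S2

Heavy atoms from the SMILES: 14 C, 2 N, 5 O, 2 S.
Implicit hydrogens by atom environment:
  4 × C: 2 H each → 8
  4 × C: no H
  3 × C: 3 H each → 9
  3 × C: 1 H each → 3
  3 × O: no H
  1 × N: 2 H
  1 × N (charge +1): no H
  1 × O: 1 H
  1 × O (charge -1): no H
  1 × S: 1 H
  1 × S: no H
  Total hydrogens = 24.
Molecular formula: C14H24N2O5S2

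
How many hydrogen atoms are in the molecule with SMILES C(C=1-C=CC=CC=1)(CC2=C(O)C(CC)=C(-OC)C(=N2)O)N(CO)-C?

Hydrogens are implicit in SMILES; fill each atom to its normal valence:
  6 × C (aromatic): no H
  5 × C (aromatic): 1 H each → 5
  3 × C: 3 H each → 9
  3 × C: 2 H each → 6
  3 × O: 1 H each → 3
  1 × C: 1 H
  1 × N (aromatic): no H
  1 × N: no H
  1 × O: no H
  Total hydrogens = 24.

24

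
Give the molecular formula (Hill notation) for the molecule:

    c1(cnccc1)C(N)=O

Heavy atoms from the SMILES: 6 C, 2 N, 1 O.
Implicit hydrogens by atom environment:
  4 × C (aromatic): 1 H each → 4
  1 × C (aromatic): no H
  1 × C: no H
  1 × N: 2 H
  1 × N (aromatic): no H
  1 × O: no H
  Total hydrogens = 6.
Molecular formula: C6H6N2O

C6H6N2O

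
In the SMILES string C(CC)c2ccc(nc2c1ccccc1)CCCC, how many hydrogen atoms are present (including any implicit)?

Hydrogens are implicit in SMILES; fill each atom to its normal valence:
  7 × C (aromatic): 1 H each → 7
  5 × C: 2 H each → 10
  4 × C (aromatic): no H
  2 × C: 3 H each → 6
  1 × N (aromatic): no H
  Total hydrogens = 23.

23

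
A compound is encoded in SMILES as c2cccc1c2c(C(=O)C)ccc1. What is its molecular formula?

Heavy atoms from the SMILES: 12 C, 1 O.
Implicit hydrogens by atom environment:
  7 × C (aromatic): 1 H each → 7
  3 × C (aromatic): no H
  1 × C: 3 H
  1 × C: no H
  1 × O: no H
  Total hydrogens = 10.
Molecular formula: C12H10O

C12H10O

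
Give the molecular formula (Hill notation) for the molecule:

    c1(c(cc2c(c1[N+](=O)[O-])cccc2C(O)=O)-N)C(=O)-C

Heavy atoms from the SMILES: 13 C, 2 N, 5 O.
Implicit hydrogens by atom environment:
  6 × C (aromatic): no H
  4 × C (aromatic): 1 H each → 4
  3 × O: no H
  2 × C: no H
  1 × C: 3 H
  1 × N: 2 H
  1 × N (charge +1): no H
  1 × O: 1 H
  1 × O (charge -1): no H
  Total hydrogens = 10.
Molecular formula: C13H10N2O5

C13H10N2O5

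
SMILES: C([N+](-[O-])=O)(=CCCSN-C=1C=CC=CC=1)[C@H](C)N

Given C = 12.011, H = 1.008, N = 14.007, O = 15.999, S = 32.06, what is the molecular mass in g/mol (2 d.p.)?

267.35

Molecular formula: C12H17N3O2S.
M = 12×12.011 + 17×1.008 + 3×14.007 + 2×15.999 + 1×32.06 = 267.35 g/mol.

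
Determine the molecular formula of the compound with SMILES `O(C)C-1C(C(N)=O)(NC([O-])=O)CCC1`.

C8H13N2O4-

Heavy atoms from the SMILES: 8 C, 2 N, 4 O.
Implicit hydrogens by atom environment:
  3 × C: 2 H each → 6
  3 × C: no H
  3 × O: no H
  1 × C: 3 H
  1 × C: 1 H
  1 × N: 2 H
  1 × N: 1 H
  1 × O (charge -1): no H
  Total hydrogens = 13.
Net charge -1.
Molecular formula: C8H13N2O4-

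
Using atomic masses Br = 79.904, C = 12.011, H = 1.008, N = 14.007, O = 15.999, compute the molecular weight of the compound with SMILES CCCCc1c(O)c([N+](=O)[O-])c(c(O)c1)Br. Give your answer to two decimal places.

290.11

Molecular formula: C10H12BrNO4.
M = 1×79.904 + 10×12.011 + 12×1.008 + 1×14.007 + 4×15.999 = 290.11 g/mol.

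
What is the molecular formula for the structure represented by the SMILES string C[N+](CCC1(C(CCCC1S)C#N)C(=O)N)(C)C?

Heavy atoms from the SMILES: 13 C, 3 N, 1 O, 1 S.
Implicit hydrogens by atom environment:
  5 × C: 2 H each → 10
  3 × C: 3 H each → 9
  3 × C: no H
  2 × C: 1 H each → 2
  1 × N: 2 H
  1 × N (charge +1): no H
  1 × N: no H
  1 × O: no H
  1 × S: 1 H
  Total hydrogens = 24.
Net charge +1.
Molecular formula: C13H24N3OS+

C13H24N3OS+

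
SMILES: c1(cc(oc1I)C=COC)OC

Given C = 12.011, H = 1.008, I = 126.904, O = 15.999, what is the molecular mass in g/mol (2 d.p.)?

280.06

Molecular formula: C8H9IO3.
M = 8×12.011 + 9×1.008 + 1×126.904 + 3×15.999 = 280.06 g/mol.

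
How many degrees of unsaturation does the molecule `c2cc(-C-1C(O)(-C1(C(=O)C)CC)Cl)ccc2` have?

6

Molecular formula from the SMILES: C13H15ClO2.
DoU = (2C + 2 + N − H − X)/2 = (2·13 + 2 + 0 − 15 − 1)/2 = 12/2 = 6.
(Structurally: 2 ring(s) + 4 π bond(s) = 6.)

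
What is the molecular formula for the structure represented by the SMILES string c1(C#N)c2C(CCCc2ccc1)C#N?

C12H10N2

Heavy atoms from the SMILES: 12 C, 2 N.
Implicit hydrogens by atom environment:
  3 × C: 2 H each → 6
  3 × C (aromatic): 1 H each → 3
  3 × C (aromatic): no H
  2 × C: no H
  2 × N: no H
  1 × C: 1 H
  Total hydrogens = 10.
Molecular formula: C12H10N2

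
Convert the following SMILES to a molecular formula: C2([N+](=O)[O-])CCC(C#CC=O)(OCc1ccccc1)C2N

Heavy atoms from the SMILES: 15 C, 2 N, 4 O.
Implicit hydrogens by atom environment:
  5 × C (aromatic): 1 H each → 5
  3 × C: 2 H each → 6
  3 × C: 1 H each → 3
  3 × C: no H
  3 × O: no H
  1 × C (aromatic): no H
  1 × N: 2 H
  1 × N (charge +1): no H
  1 × O (charge -1): no H
  Total hydrogens = 16.
Molecular formula: C15H16N2O4

C15H16N2O4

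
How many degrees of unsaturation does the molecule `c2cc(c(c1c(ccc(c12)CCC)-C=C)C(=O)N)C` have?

9

Molecular formula from the SMILES: C17H19NO.
DoU = (2C + 2 + N − H − X)/2 = (2·17 + 2 + 1 − 19 − 0)/2 = 18/2 = 9.
(Structurally: 2 ring(s) + 7 π bond(s) = 9.)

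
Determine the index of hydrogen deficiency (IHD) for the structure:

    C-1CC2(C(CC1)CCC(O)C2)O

Molecular formula from the SMILES: C10H18O2.
DoU = (2C + 2 + N − H − X)/2 = (2·10 + 2 + 0 − 18 − 0)/2 = 4/2 = 2.
(Structurally: 2 ring(s) + 0 π bond(s) = 2.)

2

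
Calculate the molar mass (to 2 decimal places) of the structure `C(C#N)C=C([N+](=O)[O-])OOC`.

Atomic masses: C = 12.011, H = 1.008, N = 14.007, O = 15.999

158.11

Molecular formula: C5H6N2O4.
M = 5×12.011 + 6×1.008 + 2×14.007 + 4×15.999 = 158.11 g/mol.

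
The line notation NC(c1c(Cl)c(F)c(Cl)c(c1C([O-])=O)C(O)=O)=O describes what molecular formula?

C9H3Cl2FNO5-

Heavy atoms from the SMILES: 9 C, 2 Cl, 1 F, 1 N, 5 O.
Implicit hydrogens by atom environment:
  6 × C (aromatic): no H
  3 × C: no H
  3 × O: no H
  2 × Cl: no H
  1 × F: no H
  1 × N: 2 H
  1 × O: 1 H
  1 × O (charge -1): no H
  Total hydrogens = 3.
Net charge -1.
Molecular formula: C9H3Cl2FNO5-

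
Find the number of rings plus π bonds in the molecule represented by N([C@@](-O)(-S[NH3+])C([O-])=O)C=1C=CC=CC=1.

Molecular formula from the SMILES: C8H10N2O3S.
DoU = (2C + 2 + N − H − X)/2 = (2·8 + 2 + 2 − 10 − 0)/2 = 10/2 = 5.
(Structurally: 1 ring(s) + 4 π bond(s) = 5.)

5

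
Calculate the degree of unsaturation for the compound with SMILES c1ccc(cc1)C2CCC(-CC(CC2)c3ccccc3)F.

Molecular formula from the SMILES: C20H23F.
DoU = (2C + 2 + N − H − X)/2 = (2·20 + 2 + 0 − 23 − 1)/2 = 18/2 = 9.
(Structurally: 3 ring(s) + 6 π bond(s) = 9.)

9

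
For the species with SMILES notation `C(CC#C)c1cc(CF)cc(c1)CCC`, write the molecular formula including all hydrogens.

Heavy atoms from the SMILES: 14 C, 1 F.
Implicit hydrogens by atom environment:
  5 × C: 2 H each → 10
  3 × C (aromatic): 1 H each → 3
  3 × C (aromatic): no H
  1 × C: 3 H
  1 × C: 1 H
  1 × C: no H
  1 × F: no H
  Total hydrogens = 17.
Molecular formula: C14H17F

C14H17F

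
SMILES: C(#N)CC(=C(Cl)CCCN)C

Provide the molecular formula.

Heavy atoms from the SMILES: 8 C, 1 Cl, 2 N.
Implicit hydrogens by atom environment:
  4 × C: 2 H each → 8
  3 × C: no H
  1 × C: 3 H
  1 × Cl: no H
  1 × N: 2 H
  1 × N: no H
  Total hydrogens = 13.
Molecular formula: C8H13ClN2

C8H13ClN2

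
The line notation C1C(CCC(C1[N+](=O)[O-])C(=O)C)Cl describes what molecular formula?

C8H12ClNO3

Heavy atoms from the SMILES: 8 C, 1 Cl, 1 N, 3 O.
Implicit hydrogens by atom environment:
  3 × C: 2 H each → 6
  3 × C: 1 H each → 3
  2 × O: no H
  1 × C: 3 H
  1 × C: no H
  1 × Cl: no H
  1 × N (charge +1): no H
  1 × O (charge -1): no H
  Total hydrogens = 12.
Molecular formula: C8H12ClNO3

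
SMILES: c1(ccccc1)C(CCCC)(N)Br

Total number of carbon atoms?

11

The symbol for carbon appears 11 times in the SMILES. Lowercase c denotes aromatic carbon and counts toward C.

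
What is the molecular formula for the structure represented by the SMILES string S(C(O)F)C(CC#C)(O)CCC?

Heavy atoms from the SMILES: 8 C, 1 F, 2 O, 1 S.
Implicit hydrogens by atom environment:
  3 × C: 2 H each → 6
  2 × C: 1 H each → 2
  2 × C: no H
  2 × O: 1 H each → 2
  1 × C: 3 H
  1 × F: no H
  1 × S: no H
  Total hydrogens = 13.
Molecular formula: C8H13FO2S

C8H13FO2S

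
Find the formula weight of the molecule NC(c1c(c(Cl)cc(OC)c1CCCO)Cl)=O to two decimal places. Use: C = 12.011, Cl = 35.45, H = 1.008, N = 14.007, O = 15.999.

278.13

Molecular formula: C11H13Cl2NO3.
M = 11×12.011 + 2×35.45 + 13×1.008 + 1×14.007 + 3×15.999 = 278.13 g/mol.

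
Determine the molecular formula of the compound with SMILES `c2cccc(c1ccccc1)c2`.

Heavy atoms from the SMILES: 12 C.
Implicit hydrogens by atom environment:
  10 × C (aromatic): 1 H each → 10
  2 × C (aromatic): no H
  Total hydrogens = 10.
Molecular formula: C12H10

C12H10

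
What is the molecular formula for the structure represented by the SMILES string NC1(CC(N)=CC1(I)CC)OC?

Heavy atoms from the SMILES: 8 C, 1 I, 2 N, 1 O.
Implicit hydrogens by atom environment:
  3 × C: no H
  2 × C: 3 H each → 6
  2 × C: 2 H each → 4
  2 × N: 2 H each → 4
  1 × C: 1 H
  1 × I: no H
  1 × O: no H
  Total hydrogens = 15.
Molecular formula: C8H15IN2O

C8H15IN2O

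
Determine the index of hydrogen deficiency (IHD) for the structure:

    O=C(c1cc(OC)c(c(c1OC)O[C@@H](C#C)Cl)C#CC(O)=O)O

10

Molecular formula from the SMILES: C15H11ClO7.
DoU = (2C + 2 + N − H − X)/2 = (2·15 + 2 + 0 − 11 − 1)/2 = 20/2 = 10.
(Structurally: 1 ring(s) + 9 π bond(s) = 10.)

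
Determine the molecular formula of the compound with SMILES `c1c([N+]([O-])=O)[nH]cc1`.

C4H4N2O2

Heavy atoms from the SMILES: 4 C, 2 N, 2 O.
Implicit hydrogens by atom environment:
  3 × C (aromatic): 1 H each → 3
  1 × C (aromatic): no H
  1 × N (aromatic): 1 H
  1 × N (charge +1): no H
  1 × O: no H
  1 × O (charge -1): no H
  Total hydrogens = 4.
Molecular formula: C4H4N2O2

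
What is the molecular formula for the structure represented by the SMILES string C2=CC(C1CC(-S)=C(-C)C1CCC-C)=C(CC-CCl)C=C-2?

Heavy atoms from the SMILES: 19 C, 1 Cl, 1 S.
Implicit hydrogens by atom environment:
  7 × C: 2 H each → 14
  4 × C (aromatic): 1 H each → 4
  2 × C: 3 H each → 6
  2 × C: 1 H each → 2
  2 × C: no H
  2 × C (aromatic): no H
  1 × Cl: no H
  1 × S: 1 H
  Total hydrogens = 27.
Molecular formula: C19H27ClS

C19H27ClS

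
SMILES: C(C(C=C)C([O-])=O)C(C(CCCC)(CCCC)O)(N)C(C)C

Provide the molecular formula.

Heavy atoms from the SMILES: 18 C, 1 N, 3 O.
Implicit hydrogens by atom environment:
  8 × C: 2 H each → 16
  4 × C: 3 H each → 12
  3 × C: 1 H each → 3
  3 × C: no H
  1 × N: 2 H
  1 × O: 1 H
  1 × O: no H
  1 × O (charge -1): no H
  Total hydrogens = 34.
Net charge -1.
Molecular formula: C18H34NO3-

C18H34NO3-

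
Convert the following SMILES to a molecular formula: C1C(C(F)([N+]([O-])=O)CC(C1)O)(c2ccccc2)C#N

Heavy atoms from the SMILES: 13 C, 1 F, 2 N, 3 O.
Implicit hydrogens by atom environment:
  5 × C (aromatic): 1 H each → 5
  3 × C: 2 H each → 6
  3 × C: no H
  1 × C: 1 H
  1 × C (aromatic): no H
  1 × F: no H
  1 × N: no H
  1 × N (charge +1): no H
  1 × O: 1 H
  1 × O: no H
  1 × O (charge -1): no H
  Total hydrogens = 13.
Molecular formula: C13H13FN2O3

C13H13FN2O3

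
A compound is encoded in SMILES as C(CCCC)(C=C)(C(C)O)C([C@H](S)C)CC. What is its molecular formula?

C14H28OS

Heavy atoms from the SMILES: 14 C, 1 O, 1 S.
Implicit hydrogens by atom environment:
  5 × C: 2 H each → 10
  4 × C: 3 H each → 12
  4 × C: 1 H each → 4
  1 × C: no H
  1 × O: 1 H
  1 × S: 1 H
  Total hydrogens = 28.
Molecular formula: C14H28OS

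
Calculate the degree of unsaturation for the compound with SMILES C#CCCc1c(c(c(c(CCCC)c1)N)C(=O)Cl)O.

7

Molecular formula from the SMILES: C15H18ClNO2.
DoU = (2C + 2 + N − H − X)/2 = (2·15 + 2 + 1 − 18 − 1)/2 = 14/2 = 7.
(Structurally: 1 ring(s) + 6 π bond(s) = 7.)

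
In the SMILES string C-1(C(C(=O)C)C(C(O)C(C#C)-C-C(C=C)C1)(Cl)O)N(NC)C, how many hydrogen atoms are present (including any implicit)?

25

Hydrogens are implicit in SMILES; fill each atom to its normal valence:
  7 × C: 1 H each → 7
  3 × C: 3 H each → 9
  3 × C: 2 H each → 6
  3 × C: no H
  2 × O: 1 H each → 2
  1 × Cl: no H
  1 × N: 1 H
  1 × N: no H
  1 × O: no H
  Total hydrogens = 25.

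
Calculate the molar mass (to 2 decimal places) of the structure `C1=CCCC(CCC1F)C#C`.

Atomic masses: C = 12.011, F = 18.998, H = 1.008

Molecular formula: C10H13F.
M = 10×12.011 + 1×18.998 + 13×1.008 = 152.21 g/mol.

152.21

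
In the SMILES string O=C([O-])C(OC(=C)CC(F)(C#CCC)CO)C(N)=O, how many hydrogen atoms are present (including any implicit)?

15

Hydrogens are implicit in SMILES; fill each atom to its normal valence:
  6 × C: no H
  4 × C: 2 H each → 8
  3 × O: no H
  1 × C: 3 H
  1 × C: 1 H
  1 × F: no H
  1 × N: 2 H
  1 × O: 1 H
  1 × O (charge -1): no H
  Total hydrogens = 15.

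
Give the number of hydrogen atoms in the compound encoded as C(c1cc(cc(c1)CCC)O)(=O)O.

12

Hydrogens are implicit in SMILES; fill each atom to its normal valence:
  3 × C (aromatic): 1 H each → 3
  3 × C (aromatic): no H
  2 × C: 2 H each → 4
  2 × O: 1 H each → 2
  1 × C: 3 H
  1 × C: no H
  1 × O: no H
  Total hydrogens = 12.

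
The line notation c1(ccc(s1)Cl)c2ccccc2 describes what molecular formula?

C10H7ClS

Heavy atoms from the SMILES: 10 C, 1 Cl, 1 S.
Implicit hydrogens by atom environment:
  7 × C (aromatic): 1 H each → 7
  3 × C (aromatic): no H
  1 × Cl: no H
  1 × S (aromatic): no H
  Total hydrogens = 7.
Molecular formula: C10H7ClS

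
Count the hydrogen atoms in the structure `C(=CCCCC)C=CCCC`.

20

Hydrogens are implicit in SMILES; fill each atom to its normal valence:
  5 × C: 2 H each → 10
  4 × C: 1 H each → 4
  2 × C: 3 H each → 6
  Total hydrogens = 20.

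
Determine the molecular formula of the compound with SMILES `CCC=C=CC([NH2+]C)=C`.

Heavy atoms from the SMILES: 8 C, 1 N.
Implicit hydrogens by atom environment:
  2 × C: 3 H each → 6
  2 × C: 2 H each → 4
  2 × C: 1 H each → 2
  2 × C: no H
  1 × N (charge +1): 2 H
  Total hydrogens = 14.
Net charge +1.
Molecular formula: C8H14N+

C8H14N+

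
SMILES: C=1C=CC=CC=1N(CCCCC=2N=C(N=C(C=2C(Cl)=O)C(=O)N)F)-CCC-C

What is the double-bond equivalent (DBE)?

10

Molecular formula from the SMILES: C20H24ClFN4O2.
DoU = (2C + 2 + N − H − X)/2 = (2·20 + 2 + 4 − 24 − 2)/2 = 20/2 = 10.
(Structurally: 2 ring(s) + 8 π bond(s) = 10.)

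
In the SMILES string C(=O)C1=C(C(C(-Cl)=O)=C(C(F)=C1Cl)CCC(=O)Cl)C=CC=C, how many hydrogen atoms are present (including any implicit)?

10

Hydrogens are implicit in SMILES; fill each atom to its normal valence:
  6 × C (aromatic): no H
  4 × C: 1 H each → 4
  3 × C: 2 H each → 6
  3 × Cl: no H
  3 × O: no H
  2 × C: no H
  1 × F: no H
  Total hydrogens = 10.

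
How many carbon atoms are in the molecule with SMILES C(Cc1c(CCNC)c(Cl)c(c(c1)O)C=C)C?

14

The symbol for carbon appears 14 times in the SMILES. Lowercase c denotes aromatic carbon and counts toward C.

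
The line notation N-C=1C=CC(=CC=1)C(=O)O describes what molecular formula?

Heavy atoms from the SMILES: 7 C, 1 N, 2 O.
Implicit hydrogens by atom environment:
  4 × C (aromatic): 1 H each → 4
  2 × C (aromatic): no H
  1 × C: no H
  1 × N: 2 H
  1 × O: 1 H
  1 × O: no H
  Total hydrogens = 7.
Molecular formula: C7H7NO2

C7H7NO2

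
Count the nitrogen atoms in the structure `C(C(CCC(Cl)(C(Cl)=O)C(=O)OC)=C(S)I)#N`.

The symbol for nitrogen appears 1 time in the SMILES.

1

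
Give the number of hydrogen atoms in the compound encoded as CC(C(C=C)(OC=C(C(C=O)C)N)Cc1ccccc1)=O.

Hydrogens are implicit in SMILES; fill each atom to its normal valence:
  5 × C (aromatic): 1 H each → 5
  4 × C: 1 H each → 4
  3 × C: no H
  3 × O: no H
  2 × C: 3 H each → 6
  2 × C: 2 H each → 4
  1 × C (aromatic): no H
  1 × N: 2 H
  Total hydrogens = 21.

21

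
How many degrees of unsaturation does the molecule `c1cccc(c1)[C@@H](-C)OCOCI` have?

Molecular formula from the SMILES: C10H13IO2.
DoU = (2C + 2 + N − H − X)/2 = (2·10 + 2 + 0 − 13 − 1)/2 = 8/2 = 4.
(Structurally: 1 ring(s) + 3 π bond(s) = 4.)

4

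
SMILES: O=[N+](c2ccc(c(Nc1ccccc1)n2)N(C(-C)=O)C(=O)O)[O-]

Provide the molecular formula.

C14H12N4O5

Heavy atoms from the SMILES: 14 C, 4 N, 5 O.
Implicit hydrogens by atom environment:
  7 × C (aromatic): 1 H each → 7
  4 × C (aromatic): no H
  3 × O: no H
  2 × C: no H
  1 × C: 3 H
  1 × N: 1 H
  1 × N (aromatic): no H
  1 × N (charge +1): no H
  1 × N: no H
  1 × O: 1 H
  1 × O (charge -1): no H
  Total hydrogens = 12.
Molecular formula: C14H12N4O5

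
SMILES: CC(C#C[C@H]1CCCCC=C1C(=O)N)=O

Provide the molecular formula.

Heavy atoms from the SMILES: 12 C, 1 N, 2 O.
Implicit hydrogens by atom environment:
  5 × C: no H
  4 × C: 2 H each → 8
  2 × C: 1 H each → 2
  2 × O: no H
  1 × C: 3 H
  1 × N: 2 H
  Total hydrogens = 15.
Molecular formula: C12H15NO2

C12H15NO2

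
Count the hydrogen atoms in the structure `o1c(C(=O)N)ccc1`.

5

Hydrogens are implicit in SMILES; fill each atom to its normal valence:
  3 × C (aromatic): 1 H each → 3
  1 × C (aromatic): no H
  1 × C: no H
  1 × N: 2 H
  1 × O (aromatic): no H
  1 × O: no H
  Total hydrogens = 5.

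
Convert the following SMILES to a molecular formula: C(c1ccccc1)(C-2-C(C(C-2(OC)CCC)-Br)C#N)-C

Heavy atoms from the SMILES: 1 Br, 17 C, 1 N, 1 O.
Implicit hydrogens by atom environment:
  5 × C (aromatic): 1 H each → 5
  4 × C: 1 H each → 4
  3 × C: 3 H each → 9
  2 × C: 2 H each → 4
  2 × C: no H
  1 × Br: no H
  1 × C (aromatic): no H
  1 × N: no H
  1 × O: no H
  Total hydrogens = 22.
Molecular formula: C17H22BrNO

C17H22BrNO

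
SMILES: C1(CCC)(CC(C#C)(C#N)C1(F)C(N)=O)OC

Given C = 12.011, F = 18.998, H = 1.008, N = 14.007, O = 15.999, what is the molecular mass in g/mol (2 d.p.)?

238.26

Molecular formula: C12H15FN2O2.
M = 12×12.011 + 1×18.998 + 15×1.008 + 2×14.007 + 2×15.999 = 238.26 g/mol.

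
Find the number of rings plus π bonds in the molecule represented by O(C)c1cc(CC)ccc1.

Molecular formula from the SMILES: C9H12O.
DoU = (2C + 2 + N − H − X)/2 = (2·9 + 2 + 0 − 12 − 0)/2 = 8/2 = 4.
(Structurally: 1 ring(s) + 3 π bond(s) = 4.)

4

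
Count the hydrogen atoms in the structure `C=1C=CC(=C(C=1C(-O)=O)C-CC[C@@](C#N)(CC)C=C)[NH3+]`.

21

Hydrogens are implicit in SMILES; fill each atom to its normal valence:
  5 × C: 2 H each → 10
  3 × C (aromatic): 1 H each → 3
  3 × C (aromatic): no H
  3 × C: no H
  1 × C: 3 H
  1 × C: 1 H
  1 × N (charge +1): 3 H
  1 × N: no H
  1 × O: 1 H
  1 × O: no H
  Total hydrogens = 21.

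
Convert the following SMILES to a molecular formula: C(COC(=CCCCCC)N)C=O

Heavy atoms from the SMILES: 10 C, 1 N, 2 O.
Implicit hydrogens by atom environment:
  6 × C: 2 H each → 12
  2 × C: 1 H each → 2
  2 × O: no H
  1 × C: 3 H
  1 × C: no H
  1 × N: 2 H
  Total hydrogens = 19.
Molecular formula: C10H19NO2

C10H19NO2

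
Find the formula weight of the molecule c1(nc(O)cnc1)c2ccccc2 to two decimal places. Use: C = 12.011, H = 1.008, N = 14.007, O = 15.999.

172.19

Molecular formula: C10H8N2O.
M = 10×12.011 + 8×1.008 + 2×14.007 + 1×15.999 = 172.19 g/mol.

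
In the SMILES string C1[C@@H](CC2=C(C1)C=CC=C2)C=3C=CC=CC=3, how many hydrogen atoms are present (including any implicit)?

16

Hydrogens are implicit in SMILES; fill each atom to its normal valence:
  9 × C (aromatic): 1 H each → 9
  3 × C: 2 H each → 6
  3 × C (aromatic): no H
  1 × C: 1 H
  Total hydrogens = 16.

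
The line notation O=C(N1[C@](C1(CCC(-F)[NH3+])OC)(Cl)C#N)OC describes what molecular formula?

Heavy atoms from the SMILES: 9 C, 1 Cl, 1 F, 3 N, 3 O.
Implicit hydrogens by atom environment:
  4 × C: no H
  3 × O: no H
  2 × C: 3 H each → 6
  2 × C: 2 H each → 4
  2 × N: no H
  1 × C: 1 H
  1 × Cl: no H
  1 × F: no H
  1 × N (charge +1): 3 H
  Total hydrogens = 14.
Net charge +1.
Molecular formula: C9H14ClFN3O3+

C9H14ClFN3O3+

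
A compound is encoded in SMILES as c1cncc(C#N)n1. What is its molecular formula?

C5H3N3

Heavy atoms from the SMILES: 5 C, 3 N.
Implicit hydrogens by atom environment:
  3 × C (aromatic): 1 H each → 3
  2 × N (aromatic): no H
  1 × C (aromatic): no H
  1 × C: no H
  1 × N: no H
  Total hydrogens = 3.
Molecular formula: C5H3N3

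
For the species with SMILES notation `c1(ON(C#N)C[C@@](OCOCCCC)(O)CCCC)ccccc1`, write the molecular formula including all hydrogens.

Heavy atoms from the SMILES: 18 C, 2 N, 4 O.
Implicit hydrogens by atom environment:
  8 × C: 2 H each → 16
  5 × C (aromatic): 1 H each → 5
  3 × O: no H
  2 × C: 3 H each → 6
  2 × C: no H
  2 × N: no H
  1 × C (aromatic): no H
  1 × O: 1 H
  Total hydrogens = 28.
Molecular formula: C18H28N2O4

C18H28N2O4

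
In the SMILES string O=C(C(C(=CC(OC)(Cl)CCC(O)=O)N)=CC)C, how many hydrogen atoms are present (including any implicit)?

Hydrogens are implicit in SMILES; fill each atom to its normal valence:
  5 × C: no H
  3 × C: 3 H each → 9
  3 × O: no H
  2 × C: 2 H each → 4
  2 × C: 1 H each → 2
  1 × Cl: no H
  1 × N: 2 H
  1 × O: 1 H
  Total hydrogens = 18.

18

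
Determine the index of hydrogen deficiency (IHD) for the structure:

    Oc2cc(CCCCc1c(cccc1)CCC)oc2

Molecular formula from the SMILES: C17H22O2.
DoU = (2C + 2 + N − H − X)/2 = (2·17 + 2 + 0 − 22 − 0)/2 = 14/2 = 7.
(Structurally: 2 ring(s) + 5 π bond(s) = 7.)

7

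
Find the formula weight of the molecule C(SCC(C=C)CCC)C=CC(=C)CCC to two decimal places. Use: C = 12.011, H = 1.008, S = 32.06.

Molecular formula: C15H26S.
M = 15×12.011 + 26×1.008 + 1×32.06 = 238.43 g/mol.

238.43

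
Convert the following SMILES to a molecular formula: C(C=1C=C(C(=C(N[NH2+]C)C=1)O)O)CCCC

C12H21N2O2+

Heavy atoms from the SMILES: 12 C, 2 N, 2 O.
Implicit hydrogens by atom environment:
  4 × C: 2 H each → 8
  4 × C (aromatic): no H
  2 × C: 3 H each → 6
  2 × C (aromatic): 1 H each → 2
  2 × O: 1 H each → 2
  1 × N (charge +1): 2 H
  1 × N: 1 H
  Total hydrogens = 21.
Net charge +1.
Molecular formula: C12H21N2O2+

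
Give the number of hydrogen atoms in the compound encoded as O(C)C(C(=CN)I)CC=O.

10

Hydrogens are implicit in SMILES; fill each atom to its normal valence:
  3 × C: 1 H each → 3
  2 × O: no H
  1 × C: 3 H
  1 × C: 2 H
  1 × C: no H
  1 × I: no H
  1 × N: 2 H
  Total hydrogens = 10.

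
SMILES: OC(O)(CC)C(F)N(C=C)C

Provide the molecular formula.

Heavy atoms from the SMILES: 7 C, 1 F, 1 N, 2 O.
Implicit hydrogens by atom environment:
  2 × C: 3 H each → 6
  2 × C: 2 H each → 4
  2 × C: 1 H each → 2
  2 × O: 1 H each → 2
  1 × C: no H
  1 × F: no H
  1 × N: no H
  Total hydrogens = 14.
Molecular formula: C7H14FNO2

C7H14FNO2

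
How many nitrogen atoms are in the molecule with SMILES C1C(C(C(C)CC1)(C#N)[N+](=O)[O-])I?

2

The symbol for nitrogen appears 2 times in the SMILES.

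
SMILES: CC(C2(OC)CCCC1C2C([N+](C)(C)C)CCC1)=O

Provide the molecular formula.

Heavy atoms from the SMILES: 16 C, 1 N, 2 O.
Implicit hydrogens by atom environment:
  6 × C: 2 H each → 12
  5 × C: 3 H each → 15
  3 × C: 1 H each → 3
  2 × C: no H
  2 × O: no H
  1 × N (charge +1): no H
  Total hydrogens = 30.
Net charge +1.
Molecular formula: C16H30NO2+

C16H30NO2+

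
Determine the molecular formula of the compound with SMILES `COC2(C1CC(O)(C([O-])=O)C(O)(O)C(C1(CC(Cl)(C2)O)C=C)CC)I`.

C16H23ClIO7-

Heavy atoms from the SMILES: 16 C, 1 Cl, 1 I, 7 O.
Implicit hydrogens by atom environment:
  6 × C: no H
  5 × C: 2 H each → 10
  4 × O: 1 H each → 4
  3 × C: 1 H each → 3
  2 × C: 3 H each → 6
  2 × O: no H
  1 × Cl: no H
  1 × I: no H
  1 × O (charge -1): no H
  Total hydrogens = 23.
Net charge -1.
Molecular formula: C16H23ClIO7-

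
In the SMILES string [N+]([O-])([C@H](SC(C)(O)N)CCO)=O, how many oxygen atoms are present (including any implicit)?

The symbol for oxygen appears 4 times in the SMILES.

4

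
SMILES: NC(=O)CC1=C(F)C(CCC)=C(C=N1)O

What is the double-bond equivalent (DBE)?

Molecular formula from the SMILES: C10H13FN2O2.
DoU = (2C + 2 + N − H − X)/2 = (2·10 + 2 + 2 − 13 − 1)/2 = 10/2 = 5.
(Structurally: 1 ring(s) + 4 π bond(s) = 5.)

5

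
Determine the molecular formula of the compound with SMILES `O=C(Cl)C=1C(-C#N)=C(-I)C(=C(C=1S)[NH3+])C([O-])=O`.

C9H4ClIN2O3S

Heavy atoms from the SMILES: 9 C, 1 Cl, 1 I, 2 N, 3 O, 1 S.
Implicit hydrogens by atom environment:
  6 × C (aromatic): no H
  3 × C: no H
  2 × O: no H
  1 × Cl: no H
  1 × I: no H
  1 × N (charge +1): 3 H
  1 × N: no H
  1 × O (charge -1): no H
  1 × S: 1 H
  Total hydrogens = 4.
Molecular formula: C9H4ClIN2O3S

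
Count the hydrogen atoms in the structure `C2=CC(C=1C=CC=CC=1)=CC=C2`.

Hydrogens are implicit in SMILES; fill each atom to its normal valence:
  10 × C (aromatic): 1 H each → 10
  2 × C (aromatic): no H
  Total hydrogens = 10.

10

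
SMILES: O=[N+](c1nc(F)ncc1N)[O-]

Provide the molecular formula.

Heavy atoms from the SMILES: 4 C, 1 F, 4 N, 2 O.
Implicit hydrogens by atom environment:
  3 × C (aromatic): no H
  2 × N (aromatic): no H
  1 × C (aromatic): 1 H
  1 × F: no H
  1 × N: 2 H
  1 × N (charge +1): no H
  1 × O: no H
  1 × O (charge -1): no H
  Total hydrogens = 3.
Molecular formula: C4H3FN4O2

C4H3FN4O2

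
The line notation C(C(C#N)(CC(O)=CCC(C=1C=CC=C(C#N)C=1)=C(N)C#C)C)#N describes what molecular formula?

Heavy atoms from the SMILES: 19 C, 4 N, 1 O.
Implicit hydrogens by atom environment:
  8 × C: no H
  4 × C (aromatic): 1 H each → 4
  3 × N: no H
  2 × C: 2 H each → 4
  2 × C: 1 H each → 2
  2 × C (aromatic): no H
  1 × C: 3 H
  1 × N: 2 H
  1 × O: 1 H
  Total hydrogens = 16.
Molecular formula: C19H16N4O

C19H16N4O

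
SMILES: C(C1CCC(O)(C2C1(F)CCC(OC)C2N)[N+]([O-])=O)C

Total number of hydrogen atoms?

Hydrogens are implicit in SMILES; fill each atom to its normal valence:
  5 × C: 2 H each → 10
  4 × C: 1 H each → 4
  2 × C: 3 H each → 6
  2 × C: no H
  2 × O: no H
  1 × F: no H
  1 × N: 2 H
  1 × N (charge +1): no H
  1 × O: 1 H
  1 × O (charge -1): no H
  Total hydrogens = 23.

23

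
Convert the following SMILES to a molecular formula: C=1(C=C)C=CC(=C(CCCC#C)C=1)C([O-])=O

Heavy atoms from the SMILES: 14 C, 2 O.
Implicit hydrogens by atom environment:
  4 × C: 2 H each → 8
  3 × C (aromatic): 1 H each → 3
  3 × C (aromatic): no H
  2 × C: 1 H each → 2
  2 × C: no H
  1 × O: no H
  1 × O (charge -1): no H
  Total hydrogens = 13.
Net charge -1.
Molecular formula: C14H13O2-

C14H13O2-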